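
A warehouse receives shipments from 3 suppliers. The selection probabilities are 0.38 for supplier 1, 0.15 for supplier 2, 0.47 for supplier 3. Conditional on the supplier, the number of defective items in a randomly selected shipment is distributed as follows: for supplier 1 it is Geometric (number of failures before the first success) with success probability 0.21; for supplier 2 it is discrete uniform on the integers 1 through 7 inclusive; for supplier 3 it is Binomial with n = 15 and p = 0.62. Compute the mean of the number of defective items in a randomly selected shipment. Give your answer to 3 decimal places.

Component means — 1: 3.7619; 2: 4; 3: 9.3.
E[X] = 0.38·3.7619 + 0.15·4 + 0.47·9.3 = 6.40052.

6.401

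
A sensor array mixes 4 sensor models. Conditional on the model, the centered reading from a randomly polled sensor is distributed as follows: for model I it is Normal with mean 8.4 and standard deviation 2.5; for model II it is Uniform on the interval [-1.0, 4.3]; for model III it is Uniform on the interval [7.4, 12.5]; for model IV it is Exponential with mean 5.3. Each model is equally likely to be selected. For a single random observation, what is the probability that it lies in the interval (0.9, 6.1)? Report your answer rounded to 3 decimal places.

0.337

Conditional on each model, P(0.9 < X < 6.1): I: 0.177436; II: 0.641509; III: 0; IV: 0.527486.
By total probability, P(0.9 < X < 6.1) = 0.25·0.177436 + 0.25·0.641509 + 0.25·0 + 0.25·0.527486 = 0.336608.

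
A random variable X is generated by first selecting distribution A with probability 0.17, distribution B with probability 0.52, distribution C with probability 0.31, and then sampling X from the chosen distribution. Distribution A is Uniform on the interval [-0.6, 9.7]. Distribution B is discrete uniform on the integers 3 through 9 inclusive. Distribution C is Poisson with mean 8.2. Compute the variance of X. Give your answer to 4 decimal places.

Per component, A: μ=4.55, E[X²]=29.5433; B: μ=6, E[X²]=40; C: μ=8.2, E[X²]=75.44.
E[X] = 0.17·4.55 + 0.52·6 + 0.31·8.2 = 6.4355.
E[X²] = 0.17·29.5433 + 0.52·40 + 0.31·75.44 = 49.2088.
Var(X) = E[X²] − (E[X])² = 49.2088 − 41.4157 = 7.79311.

7.7931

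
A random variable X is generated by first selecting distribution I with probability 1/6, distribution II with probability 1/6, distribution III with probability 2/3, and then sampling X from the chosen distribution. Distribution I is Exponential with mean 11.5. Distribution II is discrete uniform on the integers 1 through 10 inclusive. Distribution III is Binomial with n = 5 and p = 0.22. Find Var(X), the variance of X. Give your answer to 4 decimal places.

39.1576

Per component, I: μ=11.5, E[X²]=264.5; II: μ=5.5, E[X²]=38.5; III: μ=1.1, E[X²]=2.068.
E[X] = 0.166667·11.5 + 0.166667·5.5 + 0.666667·1.1 = 3.56667.
E[X²] = 0.166667·264.5 + 0.166667·38.5 + 0.666667·2.068 = 51.8787.
Var(X) = E[X²] − (E[X])² = 51.8787 − 12.7211 = 39.1576.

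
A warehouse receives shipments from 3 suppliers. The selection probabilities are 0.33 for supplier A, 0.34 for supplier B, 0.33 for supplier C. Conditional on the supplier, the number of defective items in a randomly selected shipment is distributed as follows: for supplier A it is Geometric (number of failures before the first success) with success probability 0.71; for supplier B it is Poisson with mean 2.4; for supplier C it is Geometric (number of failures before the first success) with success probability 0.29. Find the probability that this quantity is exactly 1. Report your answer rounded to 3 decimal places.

0.210

Conditional on each supplier, P(X = 1): A: 0.2059; B: 0.217723; C: 0.2059.
By total probability, P(X = 1) = 0.33·0.2059 + 0.34·0.217723 + 0.33·0.2059 = 0.20992.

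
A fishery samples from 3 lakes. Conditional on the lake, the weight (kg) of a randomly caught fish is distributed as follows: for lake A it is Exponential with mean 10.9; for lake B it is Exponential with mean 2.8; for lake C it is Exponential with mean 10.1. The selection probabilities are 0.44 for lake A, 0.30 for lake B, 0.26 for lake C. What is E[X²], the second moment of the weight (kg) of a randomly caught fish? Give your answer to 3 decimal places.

For each component E[X²] = Var + (mean)², giving A: 237.62; B: 15.68; C: 204.02.
Overall E[X²] = 0.44·237.62 + 0.3·15.68 + 0.26·204.02 = 162.302.

162.302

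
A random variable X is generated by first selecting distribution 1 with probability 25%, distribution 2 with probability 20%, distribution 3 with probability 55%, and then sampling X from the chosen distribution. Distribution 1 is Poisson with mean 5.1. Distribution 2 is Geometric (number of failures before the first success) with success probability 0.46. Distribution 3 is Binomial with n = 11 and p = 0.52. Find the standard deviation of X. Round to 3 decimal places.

2.528

Per component, 1: μ=5.1, E[X²]=31.11; 2: μ=1.17391, E[X²]=3.93006; 3: μ=5.72, E[X²]=35.464.
E[X] = 0.25·5.1 + 0.2·1.17391 + 0.55·5.72 = 4.65578.
E[X²] = 0.25·31.11 + 0.2·3.93006 + 0.55·35.464 = 28.0687.
Var(X) = E[X²] − (E[X])² = 28.0687 − 21.6763 = 6.3924.
SD(X) = √6.3924 = 2.52832.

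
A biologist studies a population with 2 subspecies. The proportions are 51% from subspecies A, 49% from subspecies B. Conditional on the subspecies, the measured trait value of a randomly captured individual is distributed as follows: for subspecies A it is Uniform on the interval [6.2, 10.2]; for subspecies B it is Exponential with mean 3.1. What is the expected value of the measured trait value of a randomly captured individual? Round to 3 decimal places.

5.701

Component means — A: 8.2; B: 3.1.
E[X] = 0.51·8.2 + 0.49·3.1 = 5.701.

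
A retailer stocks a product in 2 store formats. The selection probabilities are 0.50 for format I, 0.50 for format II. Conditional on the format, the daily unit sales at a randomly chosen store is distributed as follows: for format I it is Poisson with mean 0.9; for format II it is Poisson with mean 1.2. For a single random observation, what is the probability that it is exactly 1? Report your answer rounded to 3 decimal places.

0.364

Conditional on each format, P(X = 1): I: 0.365913; II: 0.361433.
By total probability, P(X = 1) = 0.5·0.365913 + 0.5·0.361433 = 0.363673.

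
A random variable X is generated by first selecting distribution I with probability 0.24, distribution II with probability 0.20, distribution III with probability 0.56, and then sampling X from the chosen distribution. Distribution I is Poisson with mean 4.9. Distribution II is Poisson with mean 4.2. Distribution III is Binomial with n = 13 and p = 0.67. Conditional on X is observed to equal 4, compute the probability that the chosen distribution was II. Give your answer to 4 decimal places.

Likelihoods P(X=4 | ·): I: 0.178867; II: 0.194424; III: 0.00668699.
Posterior ∝ prior × likelihood. Numerator for II: 0.2·0.194424 = 0.0388847.
Normalizing constant: 0.24·0.178867 + 0.2·0.194424 + 0.56·0.00668699 = 0.0855575.
P(II | observation) = 0.0388847 / 0.0855575 = 0.454486.

0.4545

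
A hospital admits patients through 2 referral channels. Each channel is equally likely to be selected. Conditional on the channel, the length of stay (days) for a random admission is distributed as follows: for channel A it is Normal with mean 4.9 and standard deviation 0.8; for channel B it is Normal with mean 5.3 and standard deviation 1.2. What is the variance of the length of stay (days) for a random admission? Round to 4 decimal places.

Per component, A: μ=4.9, E[X²]=24.65; B: μ=5.3, E[X²]=29.53.
E[X] = 0.5·4.9 + 0.5·5.3 = 5.1.
E[X²] = 0.5·24.65 + 0.5·29.53 = 27.09.
Var(X) = E[X²] − (E[X])² = 27.09 − 26.01 = 1.08.

1.0800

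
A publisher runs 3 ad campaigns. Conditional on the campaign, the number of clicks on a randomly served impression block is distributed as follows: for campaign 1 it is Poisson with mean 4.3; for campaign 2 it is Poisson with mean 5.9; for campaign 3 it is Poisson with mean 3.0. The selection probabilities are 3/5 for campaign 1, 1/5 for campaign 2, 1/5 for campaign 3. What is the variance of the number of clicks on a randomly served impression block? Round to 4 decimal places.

Per component, 1: μ=4.3, E[X²]=22.79; 2: μ=5.9, E[X²]=40.71; 3: μ=3, E[X²]=12.
E[X] = 0.6·4.3 + 0.2·5.9 + 0.2·3 = 4.36.
E[X²] = 0.6·22.79 + 0.2·40.71 + 0.2·12 = 24.216.
Var(X) = E[X²] − (E[X])² = 24.216 − 19.0096 = 5.2064.

5.2064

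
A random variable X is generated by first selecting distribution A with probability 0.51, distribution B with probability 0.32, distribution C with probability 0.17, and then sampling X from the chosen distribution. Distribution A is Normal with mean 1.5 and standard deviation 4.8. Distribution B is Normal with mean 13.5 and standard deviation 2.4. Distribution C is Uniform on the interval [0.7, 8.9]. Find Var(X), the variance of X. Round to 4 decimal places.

Per component, A: μ=1.5, E[X²]=25.29; B: μ=13.5, E[X²]=188.01; C: μ=4.8, E[X²]=28.6433.
E[X] = 0.51·1.5 + 0.32·13.5 + 0.17·4.8 = 5.901.
E[X²] = 0.51·25.29 + 0.32·188.01 + 0.17·28.6433 = 77.9305.
Var(X) = E[X²] − (E[X])² = 77.9305 − 34.8218 = 43.1087.

43.1087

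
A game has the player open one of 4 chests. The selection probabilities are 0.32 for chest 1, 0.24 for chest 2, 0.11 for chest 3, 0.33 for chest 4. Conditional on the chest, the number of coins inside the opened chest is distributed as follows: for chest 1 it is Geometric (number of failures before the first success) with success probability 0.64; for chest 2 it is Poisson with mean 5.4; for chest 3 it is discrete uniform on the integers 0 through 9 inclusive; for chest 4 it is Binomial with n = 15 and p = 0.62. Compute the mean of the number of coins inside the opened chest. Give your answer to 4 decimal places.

5.0400

Component means — 1: 0.5625; 2: 5.4; 3: 4.5; 4: 9.3.
E[X] = 0.32·0.5625 + 0.24·5.4 + 0.11·4.5 + 0.33·9.3 = 5.04.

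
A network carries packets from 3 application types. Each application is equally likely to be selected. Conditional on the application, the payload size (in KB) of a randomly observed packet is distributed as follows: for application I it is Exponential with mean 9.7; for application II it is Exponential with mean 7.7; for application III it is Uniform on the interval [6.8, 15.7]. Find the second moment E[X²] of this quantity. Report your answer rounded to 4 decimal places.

146.6411

For each component E[X²] = Var + (mean)², giving I: 188.18; II: 118.58; III: 133.163.
Overall E[X²] = 0.333333·188.18 + 0.333333·118.58 + 0.333333·133.163 = 146.641.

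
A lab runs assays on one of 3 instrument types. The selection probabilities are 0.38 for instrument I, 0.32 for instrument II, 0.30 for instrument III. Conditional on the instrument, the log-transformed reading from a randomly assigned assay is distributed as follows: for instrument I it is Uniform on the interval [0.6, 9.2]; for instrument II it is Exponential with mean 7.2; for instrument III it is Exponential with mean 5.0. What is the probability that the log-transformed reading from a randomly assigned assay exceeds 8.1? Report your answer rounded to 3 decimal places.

0.212

Conditional on each instrument, P(X > 8.1): I: 0.127907; II: 0.324652; III: 0.197899.
By total probability, P(X > 8.1) = 0.38·0.127907 + 0.32·0.324652 + 0.3·0.197899 = 0.211863.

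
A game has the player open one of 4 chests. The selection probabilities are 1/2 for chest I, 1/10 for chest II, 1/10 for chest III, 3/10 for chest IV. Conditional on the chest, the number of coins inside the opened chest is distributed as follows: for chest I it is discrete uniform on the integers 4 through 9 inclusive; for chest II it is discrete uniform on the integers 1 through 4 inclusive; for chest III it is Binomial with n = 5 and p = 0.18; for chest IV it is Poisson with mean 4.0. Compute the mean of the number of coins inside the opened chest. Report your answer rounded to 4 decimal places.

4.7900

Component means — I: 6.5; II: 2.5; III: 0.9; IV: 4.
E[X] = 0.5·6.5 + 0.1·2.5 + 0.1·0.9 + 0.3·4 = 4.79.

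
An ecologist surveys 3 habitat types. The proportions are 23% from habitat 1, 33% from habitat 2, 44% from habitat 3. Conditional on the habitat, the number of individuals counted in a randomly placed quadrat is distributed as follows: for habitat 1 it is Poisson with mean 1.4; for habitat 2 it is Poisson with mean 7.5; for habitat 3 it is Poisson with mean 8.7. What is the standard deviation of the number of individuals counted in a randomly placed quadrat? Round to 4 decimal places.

3.8796

Per component, 1: μ=1.4, E[X²]=3.36; 2: μ=7.5, E[X²]=63.75; 3: μ=8.7, E[X²]=84.39.
E[X] = 0.23·1.4 + 0.33·7.5 + 0.44·8.7 = 6.625.
E[X²] = 0.23·3.36 + 0.33·63.75 + 0.44·84.39 = 58.9419.
Var(X) = E[X²] − (E[X])² = 58.9419 − 43.8906 = 15.0513.
SD(X) = √15.0513 = 3.8796.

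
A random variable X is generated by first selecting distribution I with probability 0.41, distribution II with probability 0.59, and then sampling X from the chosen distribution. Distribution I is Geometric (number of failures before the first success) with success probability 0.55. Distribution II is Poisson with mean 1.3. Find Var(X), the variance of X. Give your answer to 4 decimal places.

1.4331

Per component, I: μ=0.818182, E[X²]=2.15702; II: μ=1.3, E[X²]=2.99.
E[X] = 0.41·0.818182 + 0.59·1.3 = 1.10245.
E[X²] = 0.41·2.15702 + 0.59·2.99 = 2.64848.
Var(X) = E[X²] − (E[X])² = 2.64848 − 1.21541 = 1.43307.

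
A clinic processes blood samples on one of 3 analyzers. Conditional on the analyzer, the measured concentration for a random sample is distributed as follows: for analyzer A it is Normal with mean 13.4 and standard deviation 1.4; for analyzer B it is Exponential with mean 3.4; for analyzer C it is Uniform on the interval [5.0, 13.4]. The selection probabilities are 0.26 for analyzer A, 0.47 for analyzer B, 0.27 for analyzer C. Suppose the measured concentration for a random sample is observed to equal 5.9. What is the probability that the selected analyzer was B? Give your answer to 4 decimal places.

Likelihoods f(5.9 | ·): A: 1.67062e-07; B: 0.0518672; C: 0.119048.
Posterior ∝ prior × likelihood. Numerator for B: 0.47·0.0518672 = 0.0243776.
Normalizing constant: 0.26·1.67062e-07 + 0.47·0.0518672 + 0.27·0.119048 = 0.0565205.
P(B | observation) = 0.0243776 / 0.0565205 = 0.431305.

0.4313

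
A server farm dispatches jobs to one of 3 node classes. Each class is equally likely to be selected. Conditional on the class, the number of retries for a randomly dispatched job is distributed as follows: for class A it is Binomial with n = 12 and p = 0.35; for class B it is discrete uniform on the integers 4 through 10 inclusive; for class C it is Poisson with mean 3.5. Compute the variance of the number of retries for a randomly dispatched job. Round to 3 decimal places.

Per component, A: μ=4.2, E[X²]=20.37; B: μ=7, E[X²]=53; C: μ=3.5, E[X²]=15.75.
E[X] = 0.333333·4.2 + 0.333333·7 + 0.333333·3.5 = 4.9.
E[X²] = 0.333333·20.37 + 0.333333·53 + 0.333333·15.75 = 29.7067.
Var(X) = E[X²] − (E[X])² = 29.7067 − 24.01 = 5.69667.

5.697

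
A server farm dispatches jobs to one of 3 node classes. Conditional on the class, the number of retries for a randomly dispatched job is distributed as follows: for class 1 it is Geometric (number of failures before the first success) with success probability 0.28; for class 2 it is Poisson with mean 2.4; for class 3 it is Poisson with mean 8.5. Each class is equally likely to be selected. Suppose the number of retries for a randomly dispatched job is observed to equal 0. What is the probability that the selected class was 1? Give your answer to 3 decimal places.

0.755

Likelihoods P(X=0 | ·): 1: 0.28; 2: 0.090718; 3: 0.000203468.
Posterior ∝ prior × likelihood. Numerator for 1: 0.333333·0.28 = 0.0933333.
Normalizing constant: 0.333333·0.28 + 0.333333·0.090718 + 0.333333·0.000203468 = 0.12364.
P(1 | observation) = 0.0933333 / 0.12364 = 0.754877.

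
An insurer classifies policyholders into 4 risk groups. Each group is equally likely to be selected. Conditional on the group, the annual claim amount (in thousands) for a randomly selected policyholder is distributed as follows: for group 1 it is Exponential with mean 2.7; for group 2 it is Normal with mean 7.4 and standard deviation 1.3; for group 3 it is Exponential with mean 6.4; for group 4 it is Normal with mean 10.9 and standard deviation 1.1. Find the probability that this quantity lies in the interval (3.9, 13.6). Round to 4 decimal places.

Conditional on each group, P(3.9 < X < 13.6): 1: 0.229384; 2: 0.996451; 3: 0.424258; 4: 0.992947.
By total probability, P(3.9 < X < 13.6) = 0.25·0.229384 + 0.25·0.996451 + 0.25·0.424258 + 0.25·0.992947 = 0.66076.

0.6608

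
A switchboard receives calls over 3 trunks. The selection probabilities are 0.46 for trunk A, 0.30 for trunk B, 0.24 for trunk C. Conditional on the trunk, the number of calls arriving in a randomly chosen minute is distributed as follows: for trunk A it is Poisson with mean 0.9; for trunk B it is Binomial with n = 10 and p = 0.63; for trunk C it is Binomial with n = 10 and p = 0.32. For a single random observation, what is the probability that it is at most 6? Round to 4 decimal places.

0.8583

Conditional on each trunk, P(X ≤ 6): A: 0.999957; B: 0.540004; C: 0.984497.
By total probability, P(X ≤ 6) = 0.46·0.999957 + 0.3·0.540004 + 0.24·0.984497 = 0.85826.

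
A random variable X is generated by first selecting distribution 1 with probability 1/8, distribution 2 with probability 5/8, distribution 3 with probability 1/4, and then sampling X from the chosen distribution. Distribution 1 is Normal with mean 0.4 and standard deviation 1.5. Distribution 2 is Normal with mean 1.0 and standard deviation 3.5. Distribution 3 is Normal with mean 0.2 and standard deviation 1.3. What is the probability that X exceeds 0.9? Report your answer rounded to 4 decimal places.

0.4396

Conditional on each component, P(X > 0.9): 1: 0.369441; 2: 0.511397; 3: 0.295129.
By total probability, P(X > 0.9) = 0.125·0.369441 + 0.625·0.511397 + 0.25·0.295129 = 0.439585.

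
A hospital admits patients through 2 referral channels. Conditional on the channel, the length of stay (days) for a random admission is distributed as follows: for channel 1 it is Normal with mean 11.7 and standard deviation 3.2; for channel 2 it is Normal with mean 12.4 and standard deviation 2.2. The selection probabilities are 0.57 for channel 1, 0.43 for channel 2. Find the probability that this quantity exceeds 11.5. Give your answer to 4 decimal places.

Conditional on each channel, P(X > 11.5): 1: 0.524918; 2: 0.658764.
By total probability, P(X > 11.5) = 0.57·0.524918 + 0.43·0.658764 = 0.582471.

0.5825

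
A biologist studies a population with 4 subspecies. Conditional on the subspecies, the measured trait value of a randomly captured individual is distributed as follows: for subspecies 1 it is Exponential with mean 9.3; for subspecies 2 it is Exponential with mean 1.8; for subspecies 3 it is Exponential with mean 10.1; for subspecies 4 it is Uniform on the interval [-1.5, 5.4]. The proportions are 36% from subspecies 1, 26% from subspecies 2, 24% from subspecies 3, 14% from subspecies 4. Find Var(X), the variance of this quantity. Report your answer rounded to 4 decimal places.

Per component, 1: μ=9.3, E[X²]=172.98; 2: μ=1.8, E[X²]=6.48; 3: μ=10.1, E[X²]=204.02; 4: μ=1.95, E[X²]=7.77.
E[X] = 0.36·9.3 + 0.26·1.8 + 0.24·10.1 + 0.14·1.95 = 6.513.
E[X²] = 0.36·172.98 + 0.26·6.48 + 0.24·204.02 + 0.14·7.77 = 114.01.
Var(X) = E[X²] − (E[X])² = 114.01 − 42.4192 = 71.591.

71.5910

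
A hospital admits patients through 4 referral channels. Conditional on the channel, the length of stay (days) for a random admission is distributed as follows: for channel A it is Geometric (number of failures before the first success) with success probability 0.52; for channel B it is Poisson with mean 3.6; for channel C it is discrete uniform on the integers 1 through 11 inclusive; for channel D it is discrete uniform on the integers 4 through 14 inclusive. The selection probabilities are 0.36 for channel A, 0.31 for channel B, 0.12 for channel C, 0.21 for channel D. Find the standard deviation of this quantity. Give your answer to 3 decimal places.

Per component, A: μ=0.923077, E[X²]=2.62722; B: μ=3.6, E[X²]=16.56; C: μ=6, E[X²]=46; D: μ=9, E[X²]=91.
E[X] = 0.36·0.923077 + 0.31·3.6 + 0.12·6 + 0.21·9 = 4.05831.
E[X²] = 0.36·2.62722 + 0.31·16.56 + 0.12·46 + 0.21·91 = 30.7094.
Var(X) = E[X²] − (E[X])² = 30.7094 − 16.4699 = 14.2395.
SD(X) = √14.2395 = 3.77353.

3.774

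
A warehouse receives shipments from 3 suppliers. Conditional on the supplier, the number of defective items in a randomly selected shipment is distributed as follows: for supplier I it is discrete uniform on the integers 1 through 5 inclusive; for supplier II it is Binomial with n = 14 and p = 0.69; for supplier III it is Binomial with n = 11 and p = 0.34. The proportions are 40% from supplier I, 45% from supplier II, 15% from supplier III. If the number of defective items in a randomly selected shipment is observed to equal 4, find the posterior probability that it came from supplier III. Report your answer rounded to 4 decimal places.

0.3086

Likelihoods P(X=4 | ·): I: 0.2; II: 0.00185972; III: 0.240568.
Posterior ∝ prior × likelihood. Numerator for III: 0.15·0.240568 = 0.0360851.
Normalizing constant: 0.4·0.2 + 0.45·0.00185972 + 0.15·0.240568 = 0.116922.
P(III | observation) = 0.0360851 / 0.116922 = 0.308626.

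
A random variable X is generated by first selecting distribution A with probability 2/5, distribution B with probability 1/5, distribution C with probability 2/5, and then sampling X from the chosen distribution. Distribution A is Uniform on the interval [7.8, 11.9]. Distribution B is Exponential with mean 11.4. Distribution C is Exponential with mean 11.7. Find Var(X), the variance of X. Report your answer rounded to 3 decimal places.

82.055

Per component, A: μ=9.85, E[X²]=98.4233; B: μ=11.4, E[X²]=259.92; C: μ=11.7, E[X²]=273.78.
E[X] = 0.4·9.85 + 0.2·11.4 + 0.4·11.7 = 10.9.
E[X²] = 0.4·98.4233 + 0.2·259.92 + 0.4·273.78 = 200.865.
Var(X) = E[X²] − (E[X])² = 200.865 − 118.81 = 82.0553.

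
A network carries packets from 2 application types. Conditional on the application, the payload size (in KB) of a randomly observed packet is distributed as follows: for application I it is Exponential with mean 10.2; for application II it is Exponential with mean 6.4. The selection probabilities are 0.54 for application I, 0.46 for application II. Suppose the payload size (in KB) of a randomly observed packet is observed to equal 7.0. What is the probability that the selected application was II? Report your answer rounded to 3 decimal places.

Likelihoods f(7.0 | ·): I: 0.0493577; II: 0.0523372.
Posterior ∝ prior × likelihood. Numerator for II: 0.46·0.0523372 = 0.0240751.
Normalizing constant: 0.54·0.0493577 + 0.46·0.0523372 = 0.0507282.
P(II | observation) = 0.0240751 / 0.0507282 = 0.47459.

0.475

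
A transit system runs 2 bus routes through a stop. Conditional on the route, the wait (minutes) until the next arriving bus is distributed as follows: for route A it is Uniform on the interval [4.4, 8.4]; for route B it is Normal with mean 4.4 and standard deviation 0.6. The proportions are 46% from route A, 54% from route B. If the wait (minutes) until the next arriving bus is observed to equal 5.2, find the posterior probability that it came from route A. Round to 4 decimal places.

0.4379

Likelihoods f(5.2 | ·): A: 0.25; B: 0.27335.
Posterior ∝ prior × likelihood. Numerator for A: 0.46·0.25 = 0.115.
Normalizing constant: 0.46·0.25 + 0.54·0.27335 = 0.262609.
P(A | observation) = 0.115 / 0.262609 = 0.437913.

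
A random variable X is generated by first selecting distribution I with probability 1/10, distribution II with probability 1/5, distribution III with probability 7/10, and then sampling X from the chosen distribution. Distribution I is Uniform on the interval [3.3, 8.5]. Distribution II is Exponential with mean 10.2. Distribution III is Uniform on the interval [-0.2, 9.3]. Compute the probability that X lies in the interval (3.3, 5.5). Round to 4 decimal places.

0.2325

Conditional on each component, P(3.3 < X < 5.5): I: 0.423077; II: 0.140385; III: 0.231579.
By total probability, P(3.3 < X < 5.5) = 0.1·0.423077 + 0.2·0.140385 + 0.7·0.231579 = 0.23249.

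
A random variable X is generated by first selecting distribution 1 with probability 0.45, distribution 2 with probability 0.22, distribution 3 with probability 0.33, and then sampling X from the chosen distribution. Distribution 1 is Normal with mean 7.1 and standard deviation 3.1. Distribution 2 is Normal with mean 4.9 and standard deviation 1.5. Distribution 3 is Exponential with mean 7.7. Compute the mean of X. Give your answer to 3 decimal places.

6.814

Component means — 1: 7.1; 2: 4.9; 3: 7.7.
E[X] = 0.45·7.1 + 0.22·4.9 + 0.33·7.7 = 6.814.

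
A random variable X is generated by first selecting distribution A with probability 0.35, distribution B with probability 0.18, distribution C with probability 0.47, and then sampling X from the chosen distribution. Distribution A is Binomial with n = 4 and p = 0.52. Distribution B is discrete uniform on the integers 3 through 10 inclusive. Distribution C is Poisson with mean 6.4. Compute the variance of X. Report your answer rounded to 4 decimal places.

8.6040

Per component, A: μ=2.08, E[X²]=5.3248; B: μ=6.5, E[X²]=47.5; C: μ=6.4, E[X²]=47.36.
E[X] = 0.35·2.08 + 0.18·6.5 + 0.47·6.4 = 4.906.
E[X²] = 0.35·5.3248 + 0.18·47.5 + 0.47·47.36 = 32.6729.
Var(X) = E[X²] − (E[X])² = 32.6729 − 24.0688 = 8.60404.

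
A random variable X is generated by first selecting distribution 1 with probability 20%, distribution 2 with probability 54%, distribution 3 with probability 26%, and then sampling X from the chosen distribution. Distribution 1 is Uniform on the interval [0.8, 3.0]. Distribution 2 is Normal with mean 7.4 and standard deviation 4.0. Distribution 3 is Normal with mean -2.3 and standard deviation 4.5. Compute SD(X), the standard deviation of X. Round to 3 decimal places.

5.602

Per component, 1: μ=1.9, E[X²]=4.01333; 2: μ=7.4, E[X²]=70.76; 3: μ=-2.3, E[X²]=25.54.
E[X] = 0.2·1.9 + 0.54·7.4 + 0.26·-2.3 = 3.778.
E[X²] = 0.2·4.01333 + 0.54·70.76 + 0.26·25.54 = 45.6535.
Var(X) = E[X²] − (E[X])² = 45.6535 − 14.2733 = 31.3802.
SD(X) = √31.3802 = 5.6018.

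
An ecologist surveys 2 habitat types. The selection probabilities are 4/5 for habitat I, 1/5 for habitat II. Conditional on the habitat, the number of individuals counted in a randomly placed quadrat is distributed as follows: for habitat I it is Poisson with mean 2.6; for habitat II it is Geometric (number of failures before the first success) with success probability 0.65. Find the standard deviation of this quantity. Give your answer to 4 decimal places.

1.7105

Per component, I: μ=2.6, E[X²]=9.36; II: μ=0.538462, E[X²]=1.11834.
E[X] = 0.8·2.6 + 0.2·0.538462 = 2.18769.
E[X²] = 0.8·9.36 + 0.2·1.11834 = 7.71167.
Var(X) = E[X²] − (E[X])² = 7.71167 − 4.786 = 2.92567.
SD(X) = √2.92567 = 1.71046.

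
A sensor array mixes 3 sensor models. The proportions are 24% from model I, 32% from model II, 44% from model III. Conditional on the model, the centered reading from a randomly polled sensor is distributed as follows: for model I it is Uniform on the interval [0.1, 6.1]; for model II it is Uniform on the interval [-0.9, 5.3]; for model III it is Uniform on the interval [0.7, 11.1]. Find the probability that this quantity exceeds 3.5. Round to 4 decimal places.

Conditional on each model, P(X > 3.5): I: 0.433333; II: 0.290323; III: 0.730769.
By total probability, P(X > 3.5) = 0.24·0.433333 + 0.32·0.290323 + 0.44·0.730769 = 0.518442.

0.5184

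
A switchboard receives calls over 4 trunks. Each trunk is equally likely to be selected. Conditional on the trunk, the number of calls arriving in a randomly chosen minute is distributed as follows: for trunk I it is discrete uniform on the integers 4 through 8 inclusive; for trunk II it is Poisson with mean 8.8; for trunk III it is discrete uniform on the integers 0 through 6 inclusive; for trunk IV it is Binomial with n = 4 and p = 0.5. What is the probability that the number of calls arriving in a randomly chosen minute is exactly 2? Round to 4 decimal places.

0.1309

Conditional on each trunk, P(X = 2): I: 0; II: 0.00583638; III: 0.142857; IV: 0.375.
By total probability, P(X = 2) = 0.25·0 + 0.25·0.00583638 + 0.25·0.142857 + 0.25·0.375 = 0.130923.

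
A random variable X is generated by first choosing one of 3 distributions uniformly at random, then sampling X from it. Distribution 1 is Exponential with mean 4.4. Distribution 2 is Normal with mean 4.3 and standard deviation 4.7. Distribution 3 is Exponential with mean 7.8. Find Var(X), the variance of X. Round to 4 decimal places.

36.7433

Per component, 1: μ=4.4, E[X²]=38.72; 2: μ=4.3, E[X²]=40.58; 3: μ=7.8, E[X²]=121.68.
E[X] = 0.333333·4.4 + 0.333333·4.3 + 0.333333·7.8 = 5.5.
E[X²] = 0.333333·38.72 + 0.333333·40.58 + 0.333333·121.68 = 66.9933.
Var(X) = E[X²] − (E[X])² = 66.9933 − 30.25 = 36.7433.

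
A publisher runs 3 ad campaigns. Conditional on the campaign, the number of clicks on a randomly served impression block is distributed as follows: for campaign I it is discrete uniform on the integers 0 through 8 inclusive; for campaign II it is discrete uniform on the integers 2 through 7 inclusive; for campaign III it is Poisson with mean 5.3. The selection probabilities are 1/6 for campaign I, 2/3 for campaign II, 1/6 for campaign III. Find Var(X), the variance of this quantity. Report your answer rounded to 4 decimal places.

Per component, I: μ=4, E[X²]=22.6667; II: μ=4.5, E[X²]=23.1667; III: μ=5.3, E[X²]=33.39.
E[X] = 0.166667·4 + 0.666667·4.5 + 0.166667·5.3 = 4.55.
E[X²] = 0.166667·22.6667 + 0.666667·23.1667 + 0.166667·33.39 = 24.7872.
Var(X) = E[X²] − (E[X])² = 24.7872 − 20.7025 = 4.08472.

4.0847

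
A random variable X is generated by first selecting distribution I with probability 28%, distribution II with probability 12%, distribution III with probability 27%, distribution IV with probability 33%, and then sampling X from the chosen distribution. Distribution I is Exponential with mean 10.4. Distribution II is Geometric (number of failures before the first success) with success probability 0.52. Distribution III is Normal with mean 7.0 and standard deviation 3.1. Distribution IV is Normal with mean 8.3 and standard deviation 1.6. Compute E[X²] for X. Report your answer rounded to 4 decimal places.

100.2881

For each component E[X²] = Var + (mean)², giving I: 216.32; II: 2.62722; III: 58.61; IV: 71.45.
Overall E[X²] = 0.28·216.32 + 0.12·2.62722 + 0.27·58.61 + 0.33·71.45 = 100.288.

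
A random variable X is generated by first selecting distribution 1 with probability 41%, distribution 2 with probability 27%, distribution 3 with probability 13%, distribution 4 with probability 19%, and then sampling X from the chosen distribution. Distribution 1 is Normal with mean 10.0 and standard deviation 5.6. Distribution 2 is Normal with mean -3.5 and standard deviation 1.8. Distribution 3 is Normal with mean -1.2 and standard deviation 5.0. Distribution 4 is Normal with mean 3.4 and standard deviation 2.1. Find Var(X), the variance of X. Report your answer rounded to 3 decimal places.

Per component, 1: μ=10, E[X²]=131.36; 2: μ=-3.5, E[X²]=15.49; 3: μ=-1.2, E[X²]=26.44; 4: μ=3.4, E[X²]=15.97.
E[X] = 0.41·10 + 0.27·-3.5 + 0.13·-1.2 + 0.19·3.4 = 3.645.
E[X²] = 0.41·131.36 + 0.27·15.49 + 0.13·26.44 + 0.19·15.97 = 64.5114.
Var(X) = E[X²] − (E[X])² = 64.5114 − 13.286 = 51.2254.

51.225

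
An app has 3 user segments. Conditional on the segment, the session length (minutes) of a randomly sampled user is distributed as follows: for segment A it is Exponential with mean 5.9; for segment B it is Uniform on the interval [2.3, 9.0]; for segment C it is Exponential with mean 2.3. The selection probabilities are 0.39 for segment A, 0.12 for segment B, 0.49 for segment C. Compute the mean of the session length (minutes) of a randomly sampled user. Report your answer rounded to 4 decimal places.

Component means — A: 5.9; B: 5.65; C: 2.3.
E[X] = 0.39·5.9 + 0.12·5.65 + 0.49·2.3 = 4.106.

4.1060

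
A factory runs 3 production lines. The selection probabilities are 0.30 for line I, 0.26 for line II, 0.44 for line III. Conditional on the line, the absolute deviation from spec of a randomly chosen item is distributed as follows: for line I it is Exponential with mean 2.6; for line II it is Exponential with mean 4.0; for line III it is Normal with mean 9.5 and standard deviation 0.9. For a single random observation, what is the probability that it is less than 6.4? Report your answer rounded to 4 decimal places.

0.4820

Conditional on each line, P(X < 6.4): I: 0.914696; II: 0.798103; III: 0.000286117.
By total probability, P(X < 6.4) = 0.3·0.914696 + 0.26·0.798103 + 0.44·0.000286117 = 0.482042.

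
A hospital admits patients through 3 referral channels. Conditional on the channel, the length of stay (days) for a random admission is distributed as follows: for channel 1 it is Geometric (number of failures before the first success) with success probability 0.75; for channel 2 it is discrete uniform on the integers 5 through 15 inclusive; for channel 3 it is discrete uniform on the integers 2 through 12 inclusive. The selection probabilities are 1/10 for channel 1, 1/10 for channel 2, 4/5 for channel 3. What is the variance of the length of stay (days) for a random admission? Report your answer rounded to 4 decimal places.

14.2544

Per component, 1: μ=0.333333, E[X²]=0.555556; 2: μ=10, E[X²]=110; 3: μ=7, E[X²]=59.
E[X] = 0.1·0.333333 + 0.1·10 + 0.8·7 = 6.63333.
E[X²] = 0.1·0.555556 + 0.1·110 + 0.8·59 = 58.2556.
Var(X) = E[X²] − (E[X])² = 58.2556 − 44.0011 = 14.2544.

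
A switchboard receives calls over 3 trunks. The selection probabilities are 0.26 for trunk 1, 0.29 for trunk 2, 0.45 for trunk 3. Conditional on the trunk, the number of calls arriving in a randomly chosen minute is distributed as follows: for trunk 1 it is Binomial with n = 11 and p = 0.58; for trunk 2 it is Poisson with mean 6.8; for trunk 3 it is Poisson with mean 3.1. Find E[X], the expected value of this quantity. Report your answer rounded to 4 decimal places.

Component means — 1: 6.38; 2: 6.8; 3: 3.1.
E[X] = 0.26·6.38 + 0.29·6.8 + 0.45·3.1 = 5.0258.

5.0258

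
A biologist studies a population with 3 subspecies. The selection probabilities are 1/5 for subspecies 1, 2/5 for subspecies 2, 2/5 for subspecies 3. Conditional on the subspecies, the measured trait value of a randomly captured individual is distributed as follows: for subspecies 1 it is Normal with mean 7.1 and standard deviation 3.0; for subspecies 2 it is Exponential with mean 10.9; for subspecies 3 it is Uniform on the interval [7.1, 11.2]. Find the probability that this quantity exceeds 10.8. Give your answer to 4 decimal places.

0.2093

Conditional on each subspecies, P(X > 10.8): 1: 0.108726; 2: 0.37127; 3: 0.097561.
By total probability, P(X > 10.8) = 0.2·0.108726 + 0.4·0.37127 + 0.4·0.097561 = 0.209278.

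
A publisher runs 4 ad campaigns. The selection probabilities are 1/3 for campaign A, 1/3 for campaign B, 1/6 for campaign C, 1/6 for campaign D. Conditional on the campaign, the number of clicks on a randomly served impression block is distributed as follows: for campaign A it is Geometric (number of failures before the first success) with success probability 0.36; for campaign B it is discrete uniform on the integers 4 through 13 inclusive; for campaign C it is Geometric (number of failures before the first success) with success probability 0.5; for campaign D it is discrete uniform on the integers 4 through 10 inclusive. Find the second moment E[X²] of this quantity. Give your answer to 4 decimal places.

38.8663

For each component E[X²] = Var + (mean)², giving A: 8.09877; B: 80.5; C: 3; D: 53.
Overall E[X²] = 0.333333·8.09877 + 0.333333·80.5 + 0.166667·3 + 0.166667·53 = 38.8663.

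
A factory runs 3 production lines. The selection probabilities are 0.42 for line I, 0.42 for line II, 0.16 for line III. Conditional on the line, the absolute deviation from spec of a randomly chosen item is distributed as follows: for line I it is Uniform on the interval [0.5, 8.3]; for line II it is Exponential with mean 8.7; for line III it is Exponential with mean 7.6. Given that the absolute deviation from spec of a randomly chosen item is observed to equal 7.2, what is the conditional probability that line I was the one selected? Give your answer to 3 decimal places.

0.648

Likelihoods f(7.2 | ·): I: 0.128205; II: 0.0502417; III: 0.0510211.
Posterior ∝ prior × likelihood. Numerator for I: 0.42·0.128205 = 0.0538462.
Normalizing constant: 0.42·0.128205 + 0.42·0.0502417 + 0.16·0.0510211 = 0.0831111.
P(I | observation) = 0.0538462 / 0.0831111 = 0.647882.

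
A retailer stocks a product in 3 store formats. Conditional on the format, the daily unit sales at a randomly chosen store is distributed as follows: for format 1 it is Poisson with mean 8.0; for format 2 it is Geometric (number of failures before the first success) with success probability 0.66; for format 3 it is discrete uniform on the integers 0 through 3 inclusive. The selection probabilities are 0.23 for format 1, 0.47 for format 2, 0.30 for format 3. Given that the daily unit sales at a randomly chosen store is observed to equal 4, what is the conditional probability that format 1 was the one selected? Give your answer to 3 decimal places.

0.761

Likelihoods P(X=4 | ·): 1: 0.0572523; 2: 0.00881982; 3: 0.
Posterior ∝ prior × likelihood. Numerator for 1: 0.23·0.0572523 = 0.013168.
Normalizing constant: 0.23·0.0572523 + 0.47·0.00881982 + 0.3·0 = 0.0173133.
P(1 | observation) = 0.013168 / 0.0173133 = 0.760571.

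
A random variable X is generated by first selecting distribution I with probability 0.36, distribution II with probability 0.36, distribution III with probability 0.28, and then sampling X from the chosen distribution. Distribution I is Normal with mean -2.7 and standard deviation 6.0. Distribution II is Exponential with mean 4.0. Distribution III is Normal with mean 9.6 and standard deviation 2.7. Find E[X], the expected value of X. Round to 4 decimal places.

3.1560

Component means — I: -2.7; II: 4; III: 9.6.
E[X] = 0.36·-2.7 + 0.36·4 + 0.28·9.6 = 3.156.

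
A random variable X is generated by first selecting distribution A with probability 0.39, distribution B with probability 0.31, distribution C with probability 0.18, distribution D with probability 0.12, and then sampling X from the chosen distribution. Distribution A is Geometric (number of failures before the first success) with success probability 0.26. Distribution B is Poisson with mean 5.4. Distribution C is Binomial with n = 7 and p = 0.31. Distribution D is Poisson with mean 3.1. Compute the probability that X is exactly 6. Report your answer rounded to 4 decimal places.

Conditional on each component, P(X = 6): A: 0.0426937; B: 0.155539; C: 0.00428664; D: 0.0555296.
By total probability, P(X = 6) = 0.39·0.0426937 + 0.31·0.155539 + 0.18·0.00428664 + 0.12·0.0555296 = 0.0723028.

0.0723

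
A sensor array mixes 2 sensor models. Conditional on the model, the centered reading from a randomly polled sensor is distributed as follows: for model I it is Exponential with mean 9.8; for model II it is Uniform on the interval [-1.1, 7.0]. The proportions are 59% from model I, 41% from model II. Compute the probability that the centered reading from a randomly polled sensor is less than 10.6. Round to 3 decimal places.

Conditional on each model, P(X < 10.6): I: 0.660958; II: 1.
By total probability, P(X < 10.6) = 0.59·0.660958 + 0.41·1 = 0.799965.

0.800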